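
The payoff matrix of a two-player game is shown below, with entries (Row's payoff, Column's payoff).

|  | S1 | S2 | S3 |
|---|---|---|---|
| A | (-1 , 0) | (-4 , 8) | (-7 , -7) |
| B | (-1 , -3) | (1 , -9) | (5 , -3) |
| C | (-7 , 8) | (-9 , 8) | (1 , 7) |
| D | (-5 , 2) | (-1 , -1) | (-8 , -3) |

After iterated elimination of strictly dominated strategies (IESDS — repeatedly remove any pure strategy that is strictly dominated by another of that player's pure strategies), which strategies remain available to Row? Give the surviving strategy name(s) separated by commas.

Row C is eliminated: B beats it against every remaining column (S1: -1>-7, S2: 1>-9, S3: 5>1).
Row's strategy D is strictly dominated by B (S1: -1>-5, S2: 1>-1, S3: 5>-8) and is removed.
Among the remaining strategies, none is strictly dominated by another pure strategy of the same player, so the elimination stops.
Surviving strategies — Row: {A, B}; Column: {S1, S2, S3}.

A, B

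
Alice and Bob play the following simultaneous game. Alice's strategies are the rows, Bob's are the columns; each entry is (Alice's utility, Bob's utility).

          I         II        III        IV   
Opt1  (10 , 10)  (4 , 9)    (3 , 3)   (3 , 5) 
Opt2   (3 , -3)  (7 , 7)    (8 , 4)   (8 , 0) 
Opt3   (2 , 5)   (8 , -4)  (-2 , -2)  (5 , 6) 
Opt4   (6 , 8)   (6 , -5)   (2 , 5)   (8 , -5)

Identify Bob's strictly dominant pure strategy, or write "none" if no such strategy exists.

I fails to dominate II at Opt2 (-3<7).
II fails to dominate I at Opt1 (9<10).
III fails to dominate I at Opt1 (3<10).
IV fails to dominate I at Opt1 (5<10).
No single strategy dominates all the others.

none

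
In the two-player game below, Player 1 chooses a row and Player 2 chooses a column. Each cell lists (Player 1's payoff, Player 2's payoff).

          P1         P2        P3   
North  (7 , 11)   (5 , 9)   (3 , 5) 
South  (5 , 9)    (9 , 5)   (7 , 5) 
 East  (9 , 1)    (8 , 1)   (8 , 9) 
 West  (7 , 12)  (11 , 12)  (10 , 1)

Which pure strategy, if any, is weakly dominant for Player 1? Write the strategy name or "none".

none

North fails to dominate South at P2 (5<9).
South fails to dominate North at P1 (5<7).
East fails to dominate South at P2 (8<9).
West fails to dominate East at P1 (7<9).
No single strategy dominates all the others.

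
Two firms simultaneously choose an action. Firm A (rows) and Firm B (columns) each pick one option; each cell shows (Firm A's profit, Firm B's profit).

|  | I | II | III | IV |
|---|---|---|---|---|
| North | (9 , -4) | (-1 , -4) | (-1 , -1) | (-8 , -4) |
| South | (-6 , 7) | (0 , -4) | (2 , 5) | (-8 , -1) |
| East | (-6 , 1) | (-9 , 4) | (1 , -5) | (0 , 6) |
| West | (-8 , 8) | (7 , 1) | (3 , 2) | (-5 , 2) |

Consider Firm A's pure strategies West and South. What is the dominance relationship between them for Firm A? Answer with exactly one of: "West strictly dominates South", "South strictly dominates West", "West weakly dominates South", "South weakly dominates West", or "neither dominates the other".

neither dominates the other

West's payoffs vs South's, by Firm B's action — I: -8<-6, II: 7>0, III: 3>2, IV: -5>-8.
West does better at II, III, IV but worse at I; neither strategy dominates the other.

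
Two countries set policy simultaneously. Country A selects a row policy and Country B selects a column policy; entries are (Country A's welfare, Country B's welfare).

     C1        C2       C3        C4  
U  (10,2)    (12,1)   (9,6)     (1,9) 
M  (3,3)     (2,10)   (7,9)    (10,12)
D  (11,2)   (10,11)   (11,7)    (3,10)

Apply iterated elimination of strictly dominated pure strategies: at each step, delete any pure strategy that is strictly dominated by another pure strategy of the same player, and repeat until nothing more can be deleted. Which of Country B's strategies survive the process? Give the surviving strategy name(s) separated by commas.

For Country B, C3 strictly dominates C1 on the remaining rows (U: 6>2, M: 9>3, D: 7>2); eliminate C1.
Country B's strategy C3 is strictly dominated by C4 (U: 9>6, M: 12>9, D: 10>7) and is removed.
Among the remaining strategies, none is strictly dominated by another pure strategy of the same player, so the elimination stops.
Surviving strategies — Country A: {U, M, D}; Country B: {C2, C4}.

C2, C4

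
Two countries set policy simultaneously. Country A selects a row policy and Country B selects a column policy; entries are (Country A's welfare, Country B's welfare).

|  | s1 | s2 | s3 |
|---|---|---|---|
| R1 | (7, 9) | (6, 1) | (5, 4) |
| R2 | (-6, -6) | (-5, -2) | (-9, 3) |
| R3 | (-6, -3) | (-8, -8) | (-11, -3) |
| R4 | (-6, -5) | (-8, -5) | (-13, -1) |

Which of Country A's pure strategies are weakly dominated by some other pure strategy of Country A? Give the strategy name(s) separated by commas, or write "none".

R1 is not dominated — it holds its own against R2 at s1 (7>-6); R3 at s1 (7>-6); R4 at s1 (7>-6).
R2 is weakly dominated by R1 (s1: 7>-6, s2: 6>-5, s3: 5>-9).
R3 is weakly dominated by R1 (s1: 7>-6, s2: 6>-8, s3: 5>-11).
R1 weakly dominates R4 — s1: 7>-6, s2: 6>-8, s3: 5>-13.

R2, R3, R4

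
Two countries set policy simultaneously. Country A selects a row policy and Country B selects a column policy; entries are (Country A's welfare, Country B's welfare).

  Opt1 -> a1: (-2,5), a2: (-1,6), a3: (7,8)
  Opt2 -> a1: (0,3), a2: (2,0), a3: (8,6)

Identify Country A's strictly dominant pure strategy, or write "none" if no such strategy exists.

Opt2 vs Opt1: a1: 0>-2, a2: 2>-1, a3: 8>7.
Opt2 strictly beats every other strategy against every opponent action, so it is strictly dominant.

Opt2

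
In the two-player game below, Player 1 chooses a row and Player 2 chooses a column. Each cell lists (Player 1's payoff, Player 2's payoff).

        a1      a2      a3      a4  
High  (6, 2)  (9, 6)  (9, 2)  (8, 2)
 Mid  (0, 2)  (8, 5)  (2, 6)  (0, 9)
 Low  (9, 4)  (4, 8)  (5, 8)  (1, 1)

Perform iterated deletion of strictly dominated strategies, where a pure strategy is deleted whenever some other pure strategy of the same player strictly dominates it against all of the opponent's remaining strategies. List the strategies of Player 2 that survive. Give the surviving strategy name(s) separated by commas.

a2

Player 1's strategy Mid is strictly dominated by High (a1: 6>0, a2: 9>8, a3: 9>2, a4: 8>0) and is removed.
Player 2's strategy a1 is strictly dominated by a2 (High: 6>2, Low: 8>4) and is removed.
Row Low is eliminated: High beats it against every remaining column (a2: 9>4, a3: 9>5, a4: 8>1).
Player 2's strategy a3 is strictly dominated by a2 (High: 6>2) and is removed.
Player 2's strategy a4 is strictly dominated by a2 (High: 6>2) and is removed.
Among the remaining strategies, none is strictly dominated by another pure strategy of the same player, so the elimination stops.
Surviving strategies — Player 1: {High}; Player 2: {a2}.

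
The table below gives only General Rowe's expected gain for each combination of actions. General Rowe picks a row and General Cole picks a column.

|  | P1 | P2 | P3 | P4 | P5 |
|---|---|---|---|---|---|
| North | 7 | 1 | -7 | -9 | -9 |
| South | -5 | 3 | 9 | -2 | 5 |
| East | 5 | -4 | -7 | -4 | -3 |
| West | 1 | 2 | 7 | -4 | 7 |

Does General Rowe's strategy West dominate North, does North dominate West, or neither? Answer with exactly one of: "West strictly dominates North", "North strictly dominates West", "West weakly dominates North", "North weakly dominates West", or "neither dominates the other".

neither dominates the other

West's payoffs vs North's, by General Cole's action — P1: 1<7, P2: 2>1, P3: 7>-7, P4: -4>-9, P5: 7>-9.
West does better at P2, P3, P4, P5 but worse at P1; neither strategy dominates the other.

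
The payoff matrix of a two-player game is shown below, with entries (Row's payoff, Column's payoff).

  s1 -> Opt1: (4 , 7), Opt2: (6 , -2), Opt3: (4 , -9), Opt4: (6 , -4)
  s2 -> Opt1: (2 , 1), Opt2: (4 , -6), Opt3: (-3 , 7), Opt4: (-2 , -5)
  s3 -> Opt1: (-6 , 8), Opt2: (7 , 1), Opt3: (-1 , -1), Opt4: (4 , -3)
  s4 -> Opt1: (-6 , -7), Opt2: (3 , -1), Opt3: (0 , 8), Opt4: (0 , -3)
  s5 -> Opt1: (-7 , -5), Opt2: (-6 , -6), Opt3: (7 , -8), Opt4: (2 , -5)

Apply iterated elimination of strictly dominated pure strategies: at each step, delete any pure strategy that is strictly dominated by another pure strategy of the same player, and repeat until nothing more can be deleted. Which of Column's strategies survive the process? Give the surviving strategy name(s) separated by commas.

For Row, s1 strictly dominates s2 on the remaining columns (Opt1: 4>2, Opt2: 6>4, Opt3: 4>-3, Opt4: 6>-2); eliminate s2.
Row s4 is eliminated: s1 beats it against every remaining column (Opt1: 4>-6, Opt2: 6>3, Opt3: 4>0, Opt4: 6>0).
For Column, Opt1 strictly dominates Opt2 on the remaining rows (s1: 7>-2, s3: 8>1, s5: -5>-6); eliminate Opt2.
Row s3 is eliminated: s1 beats it against every remaining column (Opt1: 4>-6, Opt3: 4>-1, Opt4: 6>4).
Column Opt3 is eliminated: Opt1 beats it against every remaining row (s1: 7>-9, s5: -5>-8).
Row s5 is eliminated: s1 beats it against every remaining column (Opt1: 4>-7, Opt4: 6>2).
Column Opt4 is eliminated: Opt1 beats it against every remaining row (s1: 7>-4).
Among the remaining strategies, none is strictly dominated by another pure strategy of the same player, so the elimination stops.
Surviving strategies — Row: {s1}; Column: {Opt1}.

Opt1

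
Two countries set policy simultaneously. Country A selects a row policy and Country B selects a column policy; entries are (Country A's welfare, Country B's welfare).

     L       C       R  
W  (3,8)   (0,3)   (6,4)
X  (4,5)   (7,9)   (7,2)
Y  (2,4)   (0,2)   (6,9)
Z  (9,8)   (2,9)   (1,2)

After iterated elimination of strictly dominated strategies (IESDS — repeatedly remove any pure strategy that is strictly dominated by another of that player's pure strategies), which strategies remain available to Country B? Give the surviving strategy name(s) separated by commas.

C

For Country A, X strictly dominates W on the remaining columns (L: 4>3, C: 7>0, R: 7>6); eliminate W.
Row Y is eliminated: X beats it against every remaining column (L: 4>2, C: 7>0, R: 7>6).
Country B's strategy L is strictly dominated by C (X: 9>5, Z: 9>8) and is removed.
Row Z is eliminated: X beats it against every remaining column (C: 7>2, R: 7>1).
Country B's strategy R is strictly dominated by C (X: 9>2) and is removed.
Among the remaining strategies, none is strictly dominated by another pure strategy of the same player, so the elimination stops.
Surviving strategies — Country A: {X}; Country B: {C}.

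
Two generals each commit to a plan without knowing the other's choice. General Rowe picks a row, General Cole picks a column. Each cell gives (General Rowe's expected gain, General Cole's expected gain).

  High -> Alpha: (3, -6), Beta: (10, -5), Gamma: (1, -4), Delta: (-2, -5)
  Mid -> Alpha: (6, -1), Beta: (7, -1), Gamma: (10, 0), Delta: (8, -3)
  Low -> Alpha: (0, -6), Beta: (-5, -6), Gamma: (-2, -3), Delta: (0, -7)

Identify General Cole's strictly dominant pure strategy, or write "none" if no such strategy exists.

Gamma

Gamma vs Alpha: High: -4>-6, Mid: 0>-1, Low: -3>-6.
Gamma vs Beta: High: -4>-5, Mid: 0>-1, Low: -3>-6.
Gamma vs Delta: High: -4>-5, Mid: 0>-3, Low: -3>-7.
Gamma strictly beats every other strategy against every opponent action, so it is strictly dominant.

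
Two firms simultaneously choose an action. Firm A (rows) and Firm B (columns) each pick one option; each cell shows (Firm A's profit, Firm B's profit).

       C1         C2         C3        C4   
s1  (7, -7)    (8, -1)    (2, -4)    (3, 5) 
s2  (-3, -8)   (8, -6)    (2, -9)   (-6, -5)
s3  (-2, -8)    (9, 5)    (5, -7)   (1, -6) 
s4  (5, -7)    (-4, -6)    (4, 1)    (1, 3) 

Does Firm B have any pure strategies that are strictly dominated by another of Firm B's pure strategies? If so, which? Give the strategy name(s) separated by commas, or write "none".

C1, C3

C1 is strictly dominated by C2 (s1: -1>-7, s2: -6>-8, s3: 5>-8, s4: -6>-7).
Nothing dominates C2: C1 at s1 (-1>-7); C3 at s1 (-1>-4); C4 at s3 (5>-6).
C3 is strictly dominated by C4 (s1: 5>-4, s2: -5>-9, s3: -6>-7, s4: 3>1).
C4: no other strategy beats it everywhere (C1 at s1 (5>-7); C2 at s1 (5>-1); C3 at s1 (5>-4)).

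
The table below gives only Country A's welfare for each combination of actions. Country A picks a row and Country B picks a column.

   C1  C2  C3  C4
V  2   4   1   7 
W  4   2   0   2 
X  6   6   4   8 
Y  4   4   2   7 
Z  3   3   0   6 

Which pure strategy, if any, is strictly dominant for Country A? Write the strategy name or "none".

X

X vs V: C1: 6>2, C2: 6>4, C3: 4>1, C4: 8>7.
X vs W: C1: 6>4, C2: 6>2, C3: 4>0, C4: 8>2.
X vs Y: C1: 6>4, C2: 6>4, C3: 4>2, C4: 8>7.
X vs Z: C1: 6>3, C2: 6>3, C3: 4>0, C4: 8>6.
X strictly beats every other strategy against every opponent action, so it is strictly dominant.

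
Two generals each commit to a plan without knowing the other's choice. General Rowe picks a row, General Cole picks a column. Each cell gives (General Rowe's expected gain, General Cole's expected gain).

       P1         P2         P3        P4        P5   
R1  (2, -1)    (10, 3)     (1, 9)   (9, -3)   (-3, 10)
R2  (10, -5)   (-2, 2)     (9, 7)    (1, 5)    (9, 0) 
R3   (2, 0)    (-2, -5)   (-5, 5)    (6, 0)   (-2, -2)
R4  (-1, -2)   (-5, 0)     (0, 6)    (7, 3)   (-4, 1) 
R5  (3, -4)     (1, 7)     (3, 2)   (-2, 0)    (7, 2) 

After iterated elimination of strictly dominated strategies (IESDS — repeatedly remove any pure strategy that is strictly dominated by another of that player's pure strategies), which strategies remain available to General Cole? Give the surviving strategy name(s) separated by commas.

Row R4 is eliminated: R1 beats it against every remaining column (P1: 2>-1, P2: 10>-5, P3: 1>0, P4: 9>7, P5: -3>-4).
For General Cole, P3 strictly dominates P1 on the remaining rows (R1: 9>-1, R2: 7>-5, R3: 5>0, R5: 2>-4); eliminate P1.
For General Cole, P3 strictly dominates P4 on the remaining rows (R1: 9>-3, R2: 7>5, R3: 5>0, R5: 2>0); eliminate P4.
General Rowe's strategy R3 is strictly dominated by R5 (P2: 1>-2, P3: 3>-5, P5: 7>-2) and is removed.
Among the remaining strategies, none is strictly dominated by another pure strategy of the same player, so the elimination stops.
Surviving strategies — General Rowe: {R1, R2, R5}; General Cole: {P2, P3, P5}.

P2, P3, P5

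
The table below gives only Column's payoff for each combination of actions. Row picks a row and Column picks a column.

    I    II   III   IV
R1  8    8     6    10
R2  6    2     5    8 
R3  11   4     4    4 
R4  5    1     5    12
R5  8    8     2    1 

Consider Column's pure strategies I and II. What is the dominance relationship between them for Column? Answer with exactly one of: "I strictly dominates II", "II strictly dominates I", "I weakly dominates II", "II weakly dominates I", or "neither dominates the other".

I weakly dominates II

I's payoffs vs II's, by Row's action — R1: 8=8, R2: 6>2, R3: 11>4, R4: 5>1, R5: 8=8.
I is at least as good everywhere and strictly better somewhere (tied only at R1, R5), so I weakly but not strictly dominates II.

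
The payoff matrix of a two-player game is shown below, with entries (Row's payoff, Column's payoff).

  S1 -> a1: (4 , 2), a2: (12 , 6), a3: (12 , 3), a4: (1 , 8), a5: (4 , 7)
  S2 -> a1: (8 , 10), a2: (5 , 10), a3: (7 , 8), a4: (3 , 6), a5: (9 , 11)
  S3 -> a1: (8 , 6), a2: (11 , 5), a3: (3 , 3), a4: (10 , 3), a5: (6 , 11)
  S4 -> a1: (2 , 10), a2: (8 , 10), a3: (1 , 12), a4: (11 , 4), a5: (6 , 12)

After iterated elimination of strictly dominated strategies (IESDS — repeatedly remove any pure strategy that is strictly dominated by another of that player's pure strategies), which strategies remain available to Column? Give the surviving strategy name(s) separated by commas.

For Column, a5 strictly dominates a1 on the remaining rows (S1: 7>2, S2: 11>10, S3: 11>6, S4: 12>10); eliminate a1.
Column a2 is eliminated: a5 beats it against every remaining row (S1: 7>6, S2: 11>10, S3: 11>5, S4: 12>10).
Among the remaining strategies, none is strictly dominated by another pure strategy of the same player, so the elimination stops.
Surviving strategies — Row: {S1, S2, S3, S4}; Column: {a3, a4, a5}.

a3, a4, a5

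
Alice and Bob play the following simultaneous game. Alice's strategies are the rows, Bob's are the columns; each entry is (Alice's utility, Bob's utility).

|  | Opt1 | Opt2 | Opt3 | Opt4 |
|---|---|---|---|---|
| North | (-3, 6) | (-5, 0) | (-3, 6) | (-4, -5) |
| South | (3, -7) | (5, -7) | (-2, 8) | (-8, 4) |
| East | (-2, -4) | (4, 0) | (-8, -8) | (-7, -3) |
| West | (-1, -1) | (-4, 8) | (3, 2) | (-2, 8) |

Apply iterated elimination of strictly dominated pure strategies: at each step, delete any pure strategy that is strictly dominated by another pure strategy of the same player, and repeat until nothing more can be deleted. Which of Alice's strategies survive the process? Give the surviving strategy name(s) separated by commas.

South, East, West

Row North is eliminated: West beats it against every remaining column (Opt1: -1>-3, Opt2: -4>-5, Opt3: 3>-3, Opt4: -2>-4).
Bob's strategy Opt1 is strictly dominated by Opt4 (South: 4>-7, East: -3>-4, West: 8>-1) and is removed.
Among the remaining strategies, none is strictly dominated by another pure strategy of the same player, so the elimination stops.
Surviving strategies — Alice: {South, East, West}; Bob: {Opt2, Opt3, Opt4}.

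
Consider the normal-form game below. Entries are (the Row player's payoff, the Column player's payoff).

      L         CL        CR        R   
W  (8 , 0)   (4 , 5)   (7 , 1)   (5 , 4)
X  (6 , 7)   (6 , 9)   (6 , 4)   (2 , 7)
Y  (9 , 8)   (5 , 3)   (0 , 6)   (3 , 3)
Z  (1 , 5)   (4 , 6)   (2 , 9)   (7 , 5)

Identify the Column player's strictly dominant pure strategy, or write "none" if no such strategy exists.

none

L fails to dominate CL at W (0<5).
CL fails to dominate L at Y (3<8).
CR fails to dominate L at X (4<7).
R fails to dominate L at X (7=7).
No single strategy dominates all the others.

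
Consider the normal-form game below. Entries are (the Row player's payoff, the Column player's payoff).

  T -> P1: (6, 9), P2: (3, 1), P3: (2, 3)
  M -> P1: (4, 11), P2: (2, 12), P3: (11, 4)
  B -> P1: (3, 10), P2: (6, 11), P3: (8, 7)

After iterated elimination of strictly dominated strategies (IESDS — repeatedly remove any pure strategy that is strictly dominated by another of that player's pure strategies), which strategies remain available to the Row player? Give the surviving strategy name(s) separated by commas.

T, B

The Column player's strategy P3 is strictly dominated by P1 (T: 9>3, M: 11>4, B: 10>7) and is removed.
The Row player's strategy M is strictly dominated by T (P1: 6>4, P2: 3>2) and is removed.
Among the remaining strategies, none is strictly dominated by another pure strategy of the same player, so the elimination stops.
Surviving strategies — the Row player: {T, B}; the Column player: {P1, P2}.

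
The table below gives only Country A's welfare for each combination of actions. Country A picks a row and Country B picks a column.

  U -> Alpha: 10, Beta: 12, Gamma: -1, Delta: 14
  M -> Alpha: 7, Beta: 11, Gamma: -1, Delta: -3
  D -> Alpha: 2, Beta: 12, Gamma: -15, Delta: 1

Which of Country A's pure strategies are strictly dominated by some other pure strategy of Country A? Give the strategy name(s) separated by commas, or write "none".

none

U is not dominated — it holds its own against M at Alpha (10>7); D at Alpha (10>2).
Nothing dominates M: U at Gamma (-1=-1); D at Alpha (7>2).
D is not dominated — it holds its own against U at Beta (12=12); M at Beta (12>11).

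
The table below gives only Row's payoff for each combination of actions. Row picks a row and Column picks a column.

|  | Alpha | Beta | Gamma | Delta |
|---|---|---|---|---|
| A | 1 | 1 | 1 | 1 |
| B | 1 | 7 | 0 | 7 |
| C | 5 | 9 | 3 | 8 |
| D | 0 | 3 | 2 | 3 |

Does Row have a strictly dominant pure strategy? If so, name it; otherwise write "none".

C vs A: Alpha: 5>1, Beta: 9>1, Gamma: 3>1, Delta: 8>1.
C vs B: Alpha: 5>1, Beta: 9>7, Gamma: 3>0, Delta: 8>7.
C vs D: Alpha: 5>0, Beta: 9>3, Gamma: 3>2, Delta: 8>3.
C strictly beats every other strategy against every opponent action, so it is strictly dominant.

C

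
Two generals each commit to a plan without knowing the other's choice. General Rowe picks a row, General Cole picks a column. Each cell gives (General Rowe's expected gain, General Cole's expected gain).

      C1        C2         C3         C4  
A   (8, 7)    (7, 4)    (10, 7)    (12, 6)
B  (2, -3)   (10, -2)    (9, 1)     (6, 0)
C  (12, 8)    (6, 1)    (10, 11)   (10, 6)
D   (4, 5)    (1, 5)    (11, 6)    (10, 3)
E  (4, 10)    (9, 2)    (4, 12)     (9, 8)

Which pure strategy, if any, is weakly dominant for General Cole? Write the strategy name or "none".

C3

C3 vs C1: A: 7=7, B: 1>-3, C: 11>8, D: 6>5, E: 12>10.
C3 vs C2: A: 7>4, B: 1>-2, C: 11>1, D: 6>5, E: 12>2.
C3 vs C4: A: 7>6, B: 1>0, C: 11>6, D: 6>3, E: 12>8.
C3 is at least as good as every other strategy against every opponent action, so it is weakly dominant.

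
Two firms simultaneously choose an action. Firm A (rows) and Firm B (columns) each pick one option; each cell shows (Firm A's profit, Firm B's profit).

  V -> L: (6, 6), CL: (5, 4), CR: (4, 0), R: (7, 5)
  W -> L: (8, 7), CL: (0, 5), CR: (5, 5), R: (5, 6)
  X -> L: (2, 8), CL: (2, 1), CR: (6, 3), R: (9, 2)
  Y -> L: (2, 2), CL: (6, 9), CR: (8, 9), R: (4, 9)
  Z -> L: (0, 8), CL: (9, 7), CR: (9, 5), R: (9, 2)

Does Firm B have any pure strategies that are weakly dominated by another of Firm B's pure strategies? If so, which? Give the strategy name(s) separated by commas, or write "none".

none

L: no other strategy beats it everywhere (CL at V (6>4); CR at V (6>0); R at V (6>5)).
Nothing dominates CL: L at Y (9>2); CR at V (4>0); R at Z (7>2).
Nothing dominates CR: L at Y (9>2); CL at X (3>1); R at X (3>2).
Nothing dominates R: L at Y (9>2); CL at V (5>4); CR at V (5>0).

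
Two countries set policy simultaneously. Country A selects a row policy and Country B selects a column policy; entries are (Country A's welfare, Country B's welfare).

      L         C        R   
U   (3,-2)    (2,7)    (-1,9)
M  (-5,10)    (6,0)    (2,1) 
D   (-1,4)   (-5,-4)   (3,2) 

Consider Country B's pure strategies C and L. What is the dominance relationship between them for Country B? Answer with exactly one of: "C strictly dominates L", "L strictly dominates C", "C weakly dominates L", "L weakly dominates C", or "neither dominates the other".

C's payoffs vs L's, by Country A's action — U: 7>-2, M: 0<10, D: -4<4.
C does better at U but worse at M, D; neither strategy dominates the other.

neither dominates the other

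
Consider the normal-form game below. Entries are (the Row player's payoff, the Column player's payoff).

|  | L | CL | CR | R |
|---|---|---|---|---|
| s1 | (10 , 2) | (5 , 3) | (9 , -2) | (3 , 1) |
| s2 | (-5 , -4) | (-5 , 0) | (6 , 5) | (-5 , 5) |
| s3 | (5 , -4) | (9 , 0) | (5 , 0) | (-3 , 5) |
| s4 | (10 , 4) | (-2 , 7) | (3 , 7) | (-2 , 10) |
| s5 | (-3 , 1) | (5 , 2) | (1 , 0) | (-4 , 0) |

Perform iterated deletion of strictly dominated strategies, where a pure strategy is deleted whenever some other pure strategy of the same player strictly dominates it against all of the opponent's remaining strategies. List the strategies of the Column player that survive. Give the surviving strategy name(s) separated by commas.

The Row player's strategy s2 is strictly dominated by s1 (L: 10>-5, CL: 5>-5, CR: 9>6, R: 3>-5) and is removed.
For the Row player, s3 strictly dominates s5 on the remaining columns (L: 5>-3, CL: 9>5, CR: 5>1, R: -3>-4); eliminate s5.
Column L is eliminated: CL beats it against every remaining row (s1: 3>2, s3: 0>-4, s4: 7>4).
Row s4 is eliminated: s1 beats it against every remaining column (CL: 5>-2, CR: 9>3, R: 3>-2).
Column CR is eliminated: R beats it against every remaining row (s1: 1>-2, s3: 5>0).
Among the remaining strategies, none is strictly dominated by another pure strategy of the same player, so the elimination stops.
Surviving strategies — the Row player: {s1, s3}; the Column player: {CL, R}.

CL, R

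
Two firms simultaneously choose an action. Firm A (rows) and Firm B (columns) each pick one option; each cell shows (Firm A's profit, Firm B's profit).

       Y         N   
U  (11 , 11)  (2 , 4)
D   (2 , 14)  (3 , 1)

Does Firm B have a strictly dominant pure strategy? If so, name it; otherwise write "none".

Y vs N: U: 11>4, D: 14>1.
Y strictly beats every other strategy against every opponent action, so it is strictly dominant.

Y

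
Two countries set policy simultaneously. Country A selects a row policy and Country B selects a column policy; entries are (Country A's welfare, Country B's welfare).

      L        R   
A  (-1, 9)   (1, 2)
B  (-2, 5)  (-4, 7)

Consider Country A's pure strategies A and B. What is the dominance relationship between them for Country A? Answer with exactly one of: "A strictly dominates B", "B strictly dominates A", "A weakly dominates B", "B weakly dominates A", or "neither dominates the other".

Compare A to B across every action of Country B: L: -1>-2, R: 1>-4.
A gives a strictly higher payoff against every action of Country B, so A strictly dominates B.

A strictly dominates B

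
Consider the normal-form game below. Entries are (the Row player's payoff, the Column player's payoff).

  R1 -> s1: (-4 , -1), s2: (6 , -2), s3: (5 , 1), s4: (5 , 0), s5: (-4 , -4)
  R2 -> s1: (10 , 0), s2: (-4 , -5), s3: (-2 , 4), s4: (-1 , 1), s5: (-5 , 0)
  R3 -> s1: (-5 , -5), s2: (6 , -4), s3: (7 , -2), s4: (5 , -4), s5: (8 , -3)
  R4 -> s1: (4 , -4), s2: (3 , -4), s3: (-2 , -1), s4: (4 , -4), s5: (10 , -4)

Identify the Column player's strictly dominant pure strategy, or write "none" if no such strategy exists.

s3

s3 vs s1: R1: 1>-1, R2: 4>0, R3: -2>-5, R4: -1>-4.
s3 vs s2: R1: 1>-2, R2: 4>-5, R3: -2>-4, R4: -1>-4.
s3 vs s4: R1: 1>0, R2: 4>1, R3: -2>-4, R4: -1>-4.
s3 vs s5: R1: 1>-4, R2: 4>0, R3: -2>-3, R4: -1>-4.
s3 strictly beats every other strategy against every opponent action, so it is strictly dominant.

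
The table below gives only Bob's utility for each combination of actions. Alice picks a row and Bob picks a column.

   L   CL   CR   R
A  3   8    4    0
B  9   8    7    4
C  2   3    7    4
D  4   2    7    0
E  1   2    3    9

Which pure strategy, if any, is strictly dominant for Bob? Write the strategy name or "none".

L fails to dominate CL at A (3<8).
CL fails to dominate L at B (8<9).
CR fails to dominate L at B (7<9).
R fails to dominate L at A (0<3).
No single strategy dominates all the others.

none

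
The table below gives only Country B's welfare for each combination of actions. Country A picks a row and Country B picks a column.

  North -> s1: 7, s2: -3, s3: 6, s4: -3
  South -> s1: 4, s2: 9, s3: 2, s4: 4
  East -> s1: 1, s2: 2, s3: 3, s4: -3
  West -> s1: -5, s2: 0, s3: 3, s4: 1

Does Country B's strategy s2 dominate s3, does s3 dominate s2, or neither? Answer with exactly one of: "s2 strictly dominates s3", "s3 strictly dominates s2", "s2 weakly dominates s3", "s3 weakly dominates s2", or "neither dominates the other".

neither dominates the other

Compare s2 to s3 across each choice by Country A: North: -3<6, South: 9>2, East: 2<3, West: 0<3.
s2 does better at South but worse at North, East, West; neither strategy dominates the other.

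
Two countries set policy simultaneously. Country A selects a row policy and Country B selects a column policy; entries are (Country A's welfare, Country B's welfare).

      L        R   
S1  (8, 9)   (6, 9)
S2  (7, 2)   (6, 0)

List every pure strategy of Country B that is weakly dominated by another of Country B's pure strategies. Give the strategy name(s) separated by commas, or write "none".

L is not dominated — it holds its own against R at S2 (2>0).
L weakly dominates R — S1: 9=9, S2: 2>0.

R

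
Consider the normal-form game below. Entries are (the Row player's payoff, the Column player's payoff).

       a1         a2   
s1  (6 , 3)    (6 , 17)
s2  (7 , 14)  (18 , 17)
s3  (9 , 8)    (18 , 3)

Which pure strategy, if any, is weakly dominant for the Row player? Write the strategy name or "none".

s3

s3 vs s1: a1: 9>6, a2: 18>6.
s3 vs s2: a1: 9>7, a2: 18=18.
s3 is at least as good as every other strategy against every opponent action, so it is weakly dominant.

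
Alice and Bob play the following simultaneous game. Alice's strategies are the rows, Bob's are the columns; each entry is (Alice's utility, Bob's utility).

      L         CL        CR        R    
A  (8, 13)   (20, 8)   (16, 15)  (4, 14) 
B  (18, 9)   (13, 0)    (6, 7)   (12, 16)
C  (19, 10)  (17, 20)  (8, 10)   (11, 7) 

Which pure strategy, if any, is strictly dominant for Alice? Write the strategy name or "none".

A fails to dominate B at L (8<18).
B fails to dominate A at CL (13<20).
C fails to dominate A at CL (17<20).
No single strategy dominates all the others.

none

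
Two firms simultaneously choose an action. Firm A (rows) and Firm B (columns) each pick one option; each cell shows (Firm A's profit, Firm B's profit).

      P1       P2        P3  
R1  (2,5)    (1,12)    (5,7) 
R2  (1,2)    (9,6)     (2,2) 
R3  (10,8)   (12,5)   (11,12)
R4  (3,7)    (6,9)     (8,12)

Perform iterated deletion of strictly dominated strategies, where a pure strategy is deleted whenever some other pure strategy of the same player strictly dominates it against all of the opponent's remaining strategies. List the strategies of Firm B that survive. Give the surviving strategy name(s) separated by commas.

Firm A's strategy R1 is strictly dominated by R3 (P1: 10>2, P2: 12>1, P3: 11>5) and is removed.
For Firm A, R3 strictly dominates R2 on the remaining columns (P1: 10>1, P2: 12>9, P3: 11>2); eliminate R2.
Firm A's strategy R4 is strictly dominated by R3 (P1: 10>3, P2: 12>6, P3: 11>8) and is removed.
For Firm B, P3 strictly dominates P1 on the remaining rows (R3: 12>8); eliminate P1.
Column P2 is eliminated: P3 beats it against every remaining row (R3: 12>5).
Among the remaining strategies, none is strictly dominated by another pure strategy of the same player, so the elimination stops.
Surviving strategies — Firm A: {R3}; Firm B: {P3}.

P3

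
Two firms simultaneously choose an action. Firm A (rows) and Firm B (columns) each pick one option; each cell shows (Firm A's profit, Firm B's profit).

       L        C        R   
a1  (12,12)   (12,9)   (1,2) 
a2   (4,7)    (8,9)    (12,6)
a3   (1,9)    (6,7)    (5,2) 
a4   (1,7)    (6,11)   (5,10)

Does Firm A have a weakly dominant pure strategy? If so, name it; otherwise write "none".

none

a1 fails to dominate a2 at R (1<12).
a2 fails to dominate a1 at L (4<12).
a3 fails to dominate a1 at L (1<12).
a4 fails to dominate a1 at L (1<12).
No single strategy dominates all the others.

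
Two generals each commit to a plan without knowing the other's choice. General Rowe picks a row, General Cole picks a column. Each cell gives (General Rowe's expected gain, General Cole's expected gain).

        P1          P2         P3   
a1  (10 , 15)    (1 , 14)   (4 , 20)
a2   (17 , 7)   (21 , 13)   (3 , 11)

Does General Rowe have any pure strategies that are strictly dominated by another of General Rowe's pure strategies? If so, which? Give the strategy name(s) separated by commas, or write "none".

none

a1 is not dominated — it holds its own against a2 at P3 (4>3).
a2 is not dominated — it holds its own against a1 at P1 (17>10).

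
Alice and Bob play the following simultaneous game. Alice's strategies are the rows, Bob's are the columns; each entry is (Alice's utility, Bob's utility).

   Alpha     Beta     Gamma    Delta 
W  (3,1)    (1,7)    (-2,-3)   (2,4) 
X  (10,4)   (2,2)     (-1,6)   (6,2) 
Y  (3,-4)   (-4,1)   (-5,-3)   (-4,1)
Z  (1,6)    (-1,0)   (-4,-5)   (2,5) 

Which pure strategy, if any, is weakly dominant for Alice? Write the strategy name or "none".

X vs W: Alpha: 10>3, Beta: 2>1, Gamma: -1>-2, Delta: 6>2.
X vs Y: Alpha: 10>3, Beta: 2>-4, Gamma: -1>-5, Delta: 6>-4.
X vs Z: Alpha: 10>1, Beta: 2>-1, Gamma: -1>-4, Delta: 6>2.
X is at least as good as every other strategy against every opponent action, so it is weakly dominant.

X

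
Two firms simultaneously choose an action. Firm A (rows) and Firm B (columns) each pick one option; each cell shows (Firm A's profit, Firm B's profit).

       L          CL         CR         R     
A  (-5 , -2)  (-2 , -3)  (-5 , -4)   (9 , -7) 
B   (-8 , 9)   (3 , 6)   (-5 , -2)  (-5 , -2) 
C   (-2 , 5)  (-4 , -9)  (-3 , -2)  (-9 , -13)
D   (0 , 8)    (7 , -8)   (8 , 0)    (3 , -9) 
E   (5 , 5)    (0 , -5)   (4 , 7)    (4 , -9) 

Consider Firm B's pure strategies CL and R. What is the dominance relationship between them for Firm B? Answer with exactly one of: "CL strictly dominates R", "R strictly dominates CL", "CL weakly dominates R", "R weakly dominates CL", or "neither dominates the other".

Compare CL to R across each opponent action: A: -3>-7, B: 6>-2, C: -9>-13, D: -8>-9, E: -5>-9.
Every comparison favours CL, so CL strictly dominates R.

CL strictly dominates R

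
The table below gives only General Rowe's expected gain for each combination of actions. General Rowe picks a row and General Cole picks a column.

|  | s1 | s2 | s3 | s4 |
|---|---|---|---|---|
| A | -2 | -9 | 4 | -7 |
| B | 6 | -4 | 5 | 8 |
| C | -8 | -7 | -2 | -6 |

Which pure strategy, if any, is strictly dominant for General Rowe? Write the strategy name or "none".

B

B vs A: s1: 6>-2, s2: -4>-9, s3: 5>4, s4: 8>-7.
B vs C: s1: 6>-8, s2: -4>-7, s3: 5>-2, s4: 8>-6.
B strictly beats every other strategy against every opponent action, so it is strictly dominant.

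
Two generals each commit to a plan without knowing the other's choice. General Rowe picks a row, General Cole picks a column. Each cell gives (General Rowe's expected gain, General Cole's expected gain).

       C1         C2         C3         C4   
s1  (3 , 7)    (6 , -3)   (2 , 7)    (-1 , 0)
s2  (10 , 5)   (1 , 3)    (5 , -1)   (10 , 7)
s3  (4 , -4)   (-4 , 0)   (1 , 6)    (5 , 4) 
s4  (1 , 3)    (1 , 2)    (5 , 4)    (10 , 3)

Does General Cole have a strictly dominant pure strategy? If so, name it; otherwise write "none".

C1 fails to dominate C2 at s3 (-4<0).
C2 fails to dominate C1 at s1 (-3<7).
C3 fails to dominate C1 at s1 (7=7).
C4 fails to dominate C1 at s1 (0<7).
No single strategy dominates all the others.

none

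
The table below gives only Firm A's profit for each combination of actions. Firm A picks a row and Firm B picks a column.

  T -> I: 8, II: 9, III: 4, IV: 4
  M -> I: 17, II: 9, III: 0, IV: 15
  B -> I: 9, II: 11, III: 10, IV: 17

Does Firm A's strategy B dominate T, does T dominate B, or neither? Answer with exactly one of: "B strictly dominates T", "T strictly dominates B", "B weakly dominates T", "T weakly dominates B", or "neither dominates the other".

B strictly dominates T

Compare B to T across every action of Firm B: I: 9>8, II: 11>9, III: 10>4, IV: 17>4.
Every comparison favours B, so B strictly dominates T.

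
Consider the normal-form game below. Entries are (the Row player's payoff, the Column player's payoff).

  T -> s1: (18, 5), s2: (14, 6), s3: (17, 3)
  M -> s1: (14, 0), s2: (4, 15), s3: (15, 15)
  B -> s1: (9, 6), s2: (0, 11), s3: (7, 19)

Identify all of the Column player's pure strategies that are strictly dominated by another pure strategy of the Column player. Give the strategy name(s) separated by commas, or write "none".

s1

s1: dominated, since s2 does at least as well everywhere (T: 6>5, M: 15>0, B: 11>6).
s2 is not dominated — it holds its own against s1 at T (6>5); s3 at T (6>3).
Nothing dominates s3: s1 at M (15>0); s2 at M (15=15).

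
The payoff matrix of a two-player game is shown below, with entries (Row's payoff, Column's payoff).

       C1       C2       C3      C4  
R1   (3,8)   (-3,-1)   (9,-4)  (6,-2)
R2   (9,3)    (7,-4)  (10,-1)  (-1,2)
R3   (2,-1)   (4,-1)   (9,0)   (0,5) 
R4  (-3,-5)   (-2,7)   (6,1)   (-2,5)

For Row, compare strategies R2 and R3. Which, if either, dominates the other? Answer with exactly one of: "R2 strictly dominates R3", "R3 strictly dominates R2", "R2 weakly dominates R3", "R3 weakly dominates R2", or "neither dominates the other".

neither dominates the other

R2's payoffs vs R3's, by Column's action — C1: 9>2, C2: 7>4, C3: 10>9, C4: -1<0.
R2 does better at C1, C2, C3 but worse at C4; neither strategy dominates the other.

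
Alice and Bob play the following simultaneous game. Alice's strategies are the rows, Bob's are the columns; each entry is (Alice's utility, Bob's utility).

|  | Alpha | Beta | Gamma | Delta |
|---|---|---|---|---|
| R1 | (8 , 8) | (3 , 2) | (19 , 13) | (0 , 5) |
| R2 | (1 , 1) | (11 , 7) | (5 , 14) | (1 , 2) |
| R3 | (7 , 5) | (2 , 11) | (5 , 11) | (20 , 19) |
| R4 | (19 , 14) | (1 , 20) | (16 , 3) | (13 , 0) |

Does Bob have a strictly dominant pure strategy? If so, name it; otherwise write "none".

none

Alpha fails to dominate Beta at R2 (1<7).
Beta fails to dominate Alpha at R1 (2<8).
Gamma fails to dominate Alpha at R4 (3<14).
Delta fails to dominate Alpha at R1 (5<8).
No single strategy dominates all the others.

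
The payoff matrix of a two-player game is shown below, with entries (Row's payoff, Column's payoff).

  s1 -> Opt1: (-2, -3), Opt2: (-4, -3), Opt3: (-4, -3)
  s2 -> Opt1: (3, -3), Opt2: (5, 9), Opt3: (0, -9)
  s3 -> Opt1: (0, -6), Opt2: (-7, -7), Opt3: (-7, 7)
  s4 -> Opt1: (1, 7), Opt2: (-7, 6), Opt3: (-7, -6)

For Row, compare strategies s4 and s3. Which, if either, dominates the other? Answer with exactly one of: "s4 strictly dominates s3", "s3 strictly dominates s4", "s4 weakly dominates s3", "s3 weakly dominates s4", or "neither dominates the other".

s4 weakly dominates s3

Compare s4 to s3 across each opponent action: Opt1: 1>0, Opt2: -7=-7, Opt3: -7=-7.
s4 is at least as good everywhere and strictly better somewhere (tied only at Opt2, Opt3), so s4 weakly but not strictly dominates s3.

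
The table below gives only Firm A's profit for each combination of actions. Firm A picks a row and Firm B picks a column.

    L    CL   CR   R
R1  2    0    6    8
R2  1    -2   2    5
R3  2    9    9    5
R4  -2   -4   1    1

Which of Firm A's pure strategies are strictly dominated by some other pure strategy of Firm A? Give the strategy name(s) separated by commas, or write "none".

Nothing dominates R1: R2 at L (2>1); R3 at L (2=2); R4 at L (2>-2).
R2: dominated, since R1 does at least as well everywhere (L: 2>1, CL: 0>-2, CR: 6>2, R: 8>5).
R3: no other strategy beats it everywhere (R1 at L (2=2); R2 at L (2>1); R4 at L (2>-2)).
R1 strictly dominates R4 — L: 2>-2, CL: 0>-4, CR: 6>1, R: 8>1.

R2, R4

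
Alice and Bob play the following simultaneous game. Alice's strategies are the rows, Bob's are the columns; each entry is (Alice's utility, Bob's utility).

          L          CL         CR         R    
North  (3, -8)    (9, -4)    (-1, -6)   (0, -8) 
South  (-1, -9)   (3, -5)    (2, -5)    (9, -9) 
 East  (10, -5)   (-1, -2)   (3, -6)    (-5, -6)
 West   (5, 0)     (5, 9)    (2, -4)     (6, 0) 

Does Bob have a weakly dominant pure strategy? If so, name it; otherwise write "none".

CL

CL vs L: North: -4>-8, South: -5>-9, East: -2>-5, West: 9>0.
CL vs CR: North: -4>-6, South: -5=-5, East: -2>-6, West: 9>-4.
CL vs R: North: -4>-8, South: -5>-9, East: -2>-6, West: 9>0.
CL is at least as good as every other strategy against every opponent action, so it is weakly dominant.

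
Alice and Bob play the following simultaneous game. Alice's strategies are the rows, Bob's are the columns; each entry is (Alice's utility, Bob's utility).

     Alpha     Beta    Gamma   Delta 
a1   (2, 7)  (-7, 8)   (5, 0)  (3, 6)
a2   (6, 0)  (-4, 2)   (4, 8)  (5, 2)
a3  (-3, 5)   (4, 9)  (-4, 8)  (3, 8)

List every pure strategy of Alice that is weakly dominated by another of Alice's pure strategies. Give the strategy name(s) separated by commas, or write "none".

a1: no other strategy beats it everywhere (a2 at Gamma (5>4); a3 at Alpha (2>-3)).
a2: no other strategy beats it everywhere (a1 at Alpha (6>2); a3 at Alpha (6>-3)).
a3 is not dominated — it holds its own against a1 at Beta (4>-7); a2 at Beta (4>-4).

none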